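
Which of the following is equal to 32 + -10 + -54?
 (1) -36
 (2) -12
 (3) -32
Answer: 3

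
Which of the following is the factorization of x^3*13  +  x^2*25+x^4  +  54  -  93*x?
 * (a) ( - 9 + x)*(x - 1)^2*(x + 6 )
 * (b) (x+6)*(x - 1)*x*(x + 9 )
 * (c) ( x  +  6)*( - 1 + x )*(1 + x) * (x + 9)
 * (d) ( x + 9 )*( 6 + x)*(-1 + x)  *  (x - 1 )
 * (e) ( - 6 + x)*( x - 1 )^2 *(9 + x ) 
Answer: d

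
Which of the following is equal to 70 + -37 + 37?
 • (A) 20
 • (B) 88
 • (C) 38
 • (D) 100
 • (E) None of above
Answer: E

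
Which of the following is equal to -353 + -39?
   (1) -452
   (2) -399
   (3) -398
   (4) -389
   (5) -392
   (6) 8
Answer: 5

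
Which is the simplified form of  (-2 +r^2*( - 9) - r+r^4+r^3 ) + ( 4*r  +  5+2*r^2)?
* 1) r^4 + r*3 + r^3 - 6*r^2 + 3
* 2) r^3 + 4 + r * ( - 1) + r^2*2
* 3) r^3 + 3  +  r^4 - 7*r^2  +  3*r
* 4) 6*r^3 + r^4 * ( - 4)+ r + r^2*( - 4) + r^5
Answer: 3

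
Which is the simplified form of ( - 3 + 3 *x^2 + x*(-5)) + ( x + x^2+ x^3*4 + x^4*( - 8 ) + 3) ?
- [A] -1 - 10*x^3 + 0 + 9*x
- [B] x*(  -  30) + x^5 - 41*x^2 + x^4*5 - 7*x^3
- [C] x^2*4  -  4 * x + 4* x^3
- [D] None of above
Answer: D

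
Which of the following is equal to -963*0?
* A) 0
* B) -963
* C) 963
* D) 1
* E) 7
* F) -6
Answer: A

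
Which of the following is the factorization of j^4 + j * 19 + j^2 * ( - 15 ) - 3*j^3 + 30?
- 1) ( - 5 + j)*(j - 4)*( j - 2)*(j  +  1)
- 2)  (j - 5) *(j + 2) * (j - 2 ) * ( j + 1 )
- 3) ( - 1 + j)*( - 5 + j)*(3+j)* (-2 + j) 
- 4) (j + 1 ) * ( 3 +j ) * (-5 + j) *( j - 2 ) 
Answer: 4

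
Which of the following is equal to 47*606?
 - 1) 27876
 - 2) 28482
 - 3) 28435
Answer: 2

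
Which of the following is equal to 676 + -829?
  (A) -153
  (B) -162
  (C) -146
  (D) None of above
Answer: A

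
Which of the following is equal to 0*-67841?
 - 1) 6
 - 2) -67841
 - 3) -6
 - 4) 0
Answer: 4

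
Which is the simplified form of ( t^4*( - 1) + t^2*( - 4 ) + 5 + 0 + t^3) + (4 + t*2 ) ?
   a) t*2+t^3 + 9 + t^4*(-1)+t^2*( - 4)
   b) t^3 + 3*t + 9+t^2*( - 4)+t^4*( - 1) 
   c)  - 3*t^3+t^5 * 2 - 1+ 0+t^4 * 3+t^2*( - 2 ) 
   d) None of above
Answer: a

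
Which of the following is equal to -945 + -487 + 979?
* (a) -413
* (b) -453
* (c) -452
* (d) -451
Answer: b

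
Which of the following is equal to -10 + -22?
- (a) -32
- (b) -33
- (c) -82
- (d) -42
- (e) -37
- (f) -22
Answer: a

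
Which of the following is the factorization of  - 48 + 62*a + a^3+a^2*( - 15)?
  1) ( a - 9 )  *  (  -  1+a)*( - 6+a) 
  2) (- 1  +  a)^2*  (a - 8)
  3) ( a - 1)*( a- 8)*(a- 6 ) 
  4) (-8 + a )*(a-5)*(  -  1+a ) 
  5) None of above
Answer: 3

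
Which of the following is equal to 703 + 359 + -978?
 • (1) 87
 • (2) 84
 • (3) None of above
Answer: 2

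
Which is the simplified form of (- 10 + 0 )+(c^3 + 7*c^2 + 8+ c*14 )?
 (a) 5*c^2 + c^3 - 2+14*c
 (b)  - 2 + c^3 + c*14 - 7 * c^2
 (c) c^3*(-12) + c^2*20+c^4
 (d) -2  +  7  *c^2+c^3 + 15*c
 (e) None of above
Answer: e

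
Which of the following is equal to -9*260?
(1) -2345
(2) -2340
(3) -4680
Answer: 2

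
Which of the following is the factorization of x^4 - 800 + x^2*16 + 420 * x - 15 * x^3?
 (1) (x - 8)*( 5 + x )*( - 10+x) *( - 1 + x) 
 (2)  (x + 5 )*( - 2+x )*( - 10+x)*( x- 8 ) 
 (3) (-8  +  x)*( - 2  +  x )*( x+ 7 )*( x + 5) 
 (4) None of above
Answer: 2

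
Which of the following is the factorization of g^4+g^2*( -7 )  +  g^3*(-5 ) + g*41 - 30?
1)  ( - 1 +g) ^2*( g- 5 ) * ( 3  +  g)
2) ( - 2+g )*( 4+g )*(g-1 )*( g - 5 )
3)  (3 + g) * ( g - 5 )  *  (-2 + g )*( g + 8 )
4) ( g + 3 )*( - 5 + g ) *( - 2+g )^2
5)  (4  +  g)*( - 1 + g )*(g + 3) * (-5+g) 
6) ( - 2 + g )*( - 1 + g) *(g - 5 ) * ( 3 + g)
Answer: 6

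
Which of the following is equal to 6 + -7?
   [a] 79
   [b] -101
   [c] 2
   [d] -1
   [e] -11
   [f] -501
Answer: d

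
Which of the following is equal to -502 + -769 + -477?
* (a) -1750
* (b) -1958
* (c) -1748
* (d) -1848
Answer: c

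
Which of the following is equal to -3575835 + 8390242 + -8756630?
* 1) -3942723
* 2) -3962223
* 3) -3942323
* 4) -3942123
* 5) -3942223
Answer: 5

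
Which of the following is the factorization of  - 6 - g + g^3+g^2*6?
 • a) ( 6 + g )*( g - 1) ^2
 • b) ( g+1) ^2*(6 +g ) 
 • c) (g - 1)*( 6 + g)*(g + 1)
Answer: c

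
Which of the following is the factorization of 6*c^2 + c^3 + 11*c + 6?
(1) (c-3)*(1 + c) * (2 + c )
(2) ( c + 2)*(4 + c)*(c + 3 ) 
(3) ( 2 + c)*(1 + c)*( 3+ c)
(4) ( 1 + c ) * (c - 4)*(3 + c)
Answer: 3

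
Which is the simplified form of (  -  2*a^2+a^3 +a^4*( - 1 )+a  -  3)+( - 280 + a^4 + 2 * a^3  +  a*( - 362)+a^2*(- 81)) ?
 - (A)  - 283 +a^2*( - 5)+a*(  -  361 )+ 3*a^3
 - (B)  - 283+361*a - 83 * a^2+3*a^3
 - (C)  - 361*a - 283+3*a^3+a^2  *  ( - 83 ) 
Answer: C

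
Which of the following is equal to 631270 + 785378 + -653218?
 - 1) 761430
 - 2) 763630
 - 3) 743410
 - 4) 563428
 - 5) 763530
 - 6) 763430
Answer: 6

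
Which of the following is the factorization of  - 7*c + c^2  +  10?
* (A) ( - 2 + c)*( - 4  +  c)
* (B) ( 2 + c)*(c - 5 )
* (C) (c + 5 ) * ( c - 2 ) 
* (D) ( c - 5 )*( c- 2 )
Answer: D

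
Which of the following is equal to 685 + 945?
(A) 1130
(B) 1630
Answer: B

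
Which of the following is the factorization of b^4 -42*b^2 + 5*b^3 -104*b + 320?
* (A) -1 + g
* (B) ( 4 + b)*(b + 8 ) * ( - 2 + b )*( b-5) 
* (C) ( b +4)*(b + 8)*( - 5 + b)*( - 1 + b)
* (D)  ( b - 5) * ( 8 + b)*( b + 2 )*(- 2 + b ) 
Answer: B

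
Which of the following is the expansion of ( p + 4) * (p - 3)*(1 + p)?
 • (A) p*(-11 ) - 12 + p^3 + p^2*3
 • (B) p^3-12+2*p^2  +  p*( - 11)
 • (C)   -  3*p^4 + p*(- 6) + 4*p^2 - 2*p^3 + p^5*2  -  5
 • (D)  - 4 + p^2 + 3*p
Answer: B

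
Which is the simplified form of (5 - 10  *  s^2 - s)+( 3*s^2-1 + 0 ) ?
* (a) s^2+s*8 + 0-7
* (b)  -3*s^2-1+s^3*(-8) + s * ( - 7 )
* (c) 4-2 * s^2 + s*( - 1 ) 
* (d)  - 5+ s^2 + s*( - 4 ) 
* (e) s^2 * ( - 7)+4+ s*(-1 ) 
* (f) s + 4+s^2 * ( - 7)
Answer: e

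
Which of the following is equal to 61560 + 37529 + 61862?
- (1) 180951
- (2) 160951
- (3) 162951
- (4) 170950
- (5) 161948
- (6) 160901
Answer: 2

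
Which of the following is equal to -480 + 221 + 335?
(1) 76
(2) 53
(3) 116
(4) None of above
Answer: 1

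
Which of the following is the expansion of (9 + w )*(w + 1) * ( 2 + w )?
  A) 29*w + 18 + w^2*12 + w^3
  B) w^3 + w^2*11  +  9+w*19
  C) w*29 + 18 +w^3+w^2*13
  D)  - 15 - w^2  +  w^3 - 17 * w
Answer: A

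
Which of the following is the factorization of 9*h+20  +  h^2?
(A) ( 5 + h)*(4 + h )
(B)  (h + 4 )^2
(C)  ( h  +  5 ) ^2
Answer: A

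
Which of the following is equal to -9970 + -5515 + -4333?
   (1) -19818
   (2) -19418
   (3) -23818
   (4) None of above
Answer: 1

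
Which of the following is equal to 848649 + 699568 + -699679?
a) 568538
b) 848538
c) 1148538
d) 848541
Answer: b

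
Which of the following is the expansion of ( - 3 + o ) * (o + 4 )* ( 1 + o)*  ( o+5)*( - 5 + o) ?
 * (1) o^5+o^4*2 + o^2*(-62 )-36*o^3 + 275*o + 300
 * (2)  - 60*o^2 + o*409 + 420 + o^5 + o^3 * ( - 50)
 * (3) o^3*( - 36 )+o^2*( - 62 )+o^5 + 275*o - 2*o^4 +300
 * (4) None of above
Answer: 1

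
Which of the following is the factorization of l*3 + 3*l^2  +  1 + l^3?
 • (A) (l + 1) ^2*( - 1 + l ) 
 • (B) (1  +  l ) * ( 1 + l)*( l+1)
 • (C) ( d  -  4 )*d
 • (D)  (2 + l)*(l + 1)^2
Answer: B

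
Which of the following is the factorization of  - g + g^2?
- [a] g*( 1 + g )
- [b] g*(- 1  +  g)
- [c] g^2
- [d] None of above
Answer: b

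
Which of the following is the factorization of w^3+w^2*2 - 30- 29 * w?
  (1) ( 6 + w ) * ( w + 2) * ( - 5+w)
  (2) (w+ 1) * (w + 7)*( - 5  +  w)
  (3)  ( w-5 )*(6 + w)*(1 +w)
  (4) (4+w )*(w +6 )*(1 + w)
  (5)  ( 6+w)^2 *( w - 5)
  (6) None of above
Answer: 3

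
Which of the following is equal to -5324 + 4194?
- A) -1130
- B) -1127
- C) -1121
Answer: A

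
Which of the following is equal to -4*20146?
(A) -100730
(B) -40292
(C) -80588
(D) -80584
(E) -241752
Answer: D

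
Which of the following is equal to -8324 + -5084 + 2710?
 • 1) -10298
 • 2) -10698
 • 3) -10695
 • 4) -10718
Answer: 2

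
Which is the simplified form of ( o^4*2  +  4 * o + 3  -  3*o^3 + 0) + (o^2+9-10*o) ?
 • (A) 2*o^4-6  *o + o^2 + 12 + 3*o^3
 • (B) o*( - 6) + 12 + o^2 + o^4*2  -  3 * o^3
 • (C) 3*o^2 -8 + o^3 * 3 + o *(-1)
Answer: B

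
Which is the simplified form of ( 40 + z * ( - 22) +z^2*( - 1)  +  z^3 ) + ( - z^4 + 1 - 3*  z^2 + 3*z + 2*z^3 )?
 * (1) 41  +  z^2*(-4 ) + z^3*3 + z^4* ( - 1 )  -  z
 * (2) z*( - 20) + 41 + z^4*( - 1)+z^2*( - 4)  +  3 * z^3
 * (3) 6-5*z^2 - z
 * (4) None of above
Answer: 4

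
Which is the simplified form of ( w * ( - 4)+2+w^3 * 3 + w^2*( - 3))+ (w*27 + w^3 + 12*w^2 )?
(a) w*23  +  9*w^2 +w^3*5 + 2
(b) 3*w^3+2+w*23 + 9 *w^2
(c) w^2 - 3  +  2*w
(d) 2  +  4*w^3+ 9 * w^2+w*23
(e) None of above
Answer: d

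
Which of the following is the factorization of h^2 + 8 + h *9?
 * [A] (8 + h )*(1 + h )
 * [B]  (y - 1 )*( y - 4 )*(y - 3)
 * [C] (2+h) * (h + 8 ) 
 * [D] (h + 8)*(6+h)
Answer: A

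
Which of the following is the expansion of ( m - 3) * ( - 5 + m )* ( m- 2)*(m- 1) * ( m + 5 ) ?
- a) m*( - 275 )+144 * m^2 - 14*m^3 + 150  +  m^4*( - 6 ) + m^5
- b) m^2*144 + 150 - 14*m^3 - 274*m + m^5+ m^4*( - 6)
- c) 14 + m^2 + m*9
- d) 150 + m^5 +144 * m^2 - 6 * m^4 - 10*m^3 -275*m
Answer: a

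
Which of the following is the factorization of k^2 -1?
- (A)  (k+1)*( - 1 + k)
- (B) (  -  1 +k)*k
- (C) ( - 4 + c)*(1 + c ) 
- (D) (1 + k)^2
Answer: A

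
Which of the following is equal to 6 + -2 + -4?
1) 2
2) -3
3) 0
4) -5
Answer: 3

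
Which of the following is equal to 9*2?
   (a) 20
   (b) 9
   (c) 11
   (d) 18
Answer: d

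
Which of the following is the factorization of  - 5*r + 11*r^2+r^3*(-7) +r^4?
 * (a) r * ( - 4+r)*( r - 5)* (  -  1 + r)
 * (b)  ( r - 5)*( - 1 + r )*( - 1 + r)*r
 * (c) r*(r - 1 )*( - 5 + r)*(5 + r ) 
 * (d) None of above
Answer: b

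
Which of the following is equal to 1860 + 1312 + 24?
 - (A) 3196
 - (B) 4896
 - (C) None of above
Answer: A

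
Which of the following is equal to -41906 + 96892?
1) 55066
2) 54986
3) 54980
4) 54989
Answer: 2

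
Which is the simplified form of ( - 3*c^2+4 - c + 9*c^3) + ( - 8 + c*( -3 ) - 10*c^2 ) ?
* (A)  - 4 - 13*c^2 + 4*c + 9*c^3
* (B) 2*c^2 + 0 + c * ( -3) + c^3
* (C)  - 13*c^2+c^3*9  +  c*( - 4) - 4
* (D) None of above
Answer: C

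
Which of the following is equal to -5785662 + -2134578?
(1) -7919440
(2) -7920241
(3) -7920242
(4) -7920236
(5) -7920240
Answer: 5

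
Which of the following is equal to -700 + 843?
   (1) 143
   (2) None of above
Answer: 1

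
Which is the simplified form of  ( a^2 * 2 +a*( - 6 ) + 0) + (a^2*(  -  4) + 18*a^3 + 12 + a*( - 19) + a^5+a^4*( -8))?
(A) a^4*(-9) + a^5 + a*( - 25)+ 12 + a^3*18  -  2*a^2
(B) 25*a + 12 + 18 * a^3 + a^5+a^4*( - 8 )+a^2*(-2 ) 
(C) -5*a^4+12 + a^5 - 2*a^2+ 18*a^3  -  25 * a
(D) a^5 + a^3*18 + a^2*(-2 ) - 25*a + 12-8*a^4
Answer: D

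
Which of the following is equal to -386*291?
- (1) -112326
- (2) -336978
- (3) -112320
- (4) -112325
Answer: 1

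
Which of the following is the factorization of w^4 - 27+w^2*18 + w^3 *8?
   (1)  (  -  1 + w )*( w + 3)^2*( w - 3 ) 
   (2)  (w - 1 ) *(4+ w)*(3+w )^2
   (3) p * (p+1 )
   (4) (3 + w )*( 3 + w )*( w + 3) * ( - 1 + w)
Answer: 4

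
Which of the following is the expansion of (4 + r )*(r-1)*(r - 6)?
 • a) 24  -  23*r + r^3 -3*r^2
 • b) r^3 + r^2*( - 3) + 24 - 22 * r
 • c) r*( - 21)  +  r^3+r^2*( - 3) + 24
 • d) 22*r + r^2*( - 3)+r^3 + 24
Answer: b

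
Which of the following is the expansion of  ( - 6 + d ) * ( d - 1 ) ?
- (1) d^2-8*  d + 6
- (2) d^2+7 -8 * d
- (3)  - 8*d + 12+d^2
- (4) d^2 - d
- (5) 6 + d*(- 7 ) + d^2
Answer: 5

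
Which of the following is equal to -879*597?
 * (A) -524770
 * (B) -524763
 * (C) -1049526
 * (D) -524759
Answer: B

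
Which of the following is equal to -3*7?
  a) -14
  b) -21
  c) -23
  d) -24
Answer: b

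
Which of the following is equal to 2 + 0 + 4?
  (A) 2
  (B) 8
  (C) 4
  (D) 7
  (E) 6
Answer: E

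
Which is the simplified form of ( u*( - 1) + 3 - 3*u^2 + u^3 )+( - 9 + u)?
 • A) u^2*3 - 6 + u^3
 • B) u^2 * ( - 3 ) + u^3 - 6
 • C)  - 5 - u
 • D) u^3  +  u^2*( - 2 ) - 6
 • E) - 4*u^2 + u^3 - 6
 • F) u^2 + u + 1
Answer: B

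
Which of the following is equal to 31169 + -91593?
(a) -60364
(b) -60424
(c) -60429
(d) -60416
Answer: b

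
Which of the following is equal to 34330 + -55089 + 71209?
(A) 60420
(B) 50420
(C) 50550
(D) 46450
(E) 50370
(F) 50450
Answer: F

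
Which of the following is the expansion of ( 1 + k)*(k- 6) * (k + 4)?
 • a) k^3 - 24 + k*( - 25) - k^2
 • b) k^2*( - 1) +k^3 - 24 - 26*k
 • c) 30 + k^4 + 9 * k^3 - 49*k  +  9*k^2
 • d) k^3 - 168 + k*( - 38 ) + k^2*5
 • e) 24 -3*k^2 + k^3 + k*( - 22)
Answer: b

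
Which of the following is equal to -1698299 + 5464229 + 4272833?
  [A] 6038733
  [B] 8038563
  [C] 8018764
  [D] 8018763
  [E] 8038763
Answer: E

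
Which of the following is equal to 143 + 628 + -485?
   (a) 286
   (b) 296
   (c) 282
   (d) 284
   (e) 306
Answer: a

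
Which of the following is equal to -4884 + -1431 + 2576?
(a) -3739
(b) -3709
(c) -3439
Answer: a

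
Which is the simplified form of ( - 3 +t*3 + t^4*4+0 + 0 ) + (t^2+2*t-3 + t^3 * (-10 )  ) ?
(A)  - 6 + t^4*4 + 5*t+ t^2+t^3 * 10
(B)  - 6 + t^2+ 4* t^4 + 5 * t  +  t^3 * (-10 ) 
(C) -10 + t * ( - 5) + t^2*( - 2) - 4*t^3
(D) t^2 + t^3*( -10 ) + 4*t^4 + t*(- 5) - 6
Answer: B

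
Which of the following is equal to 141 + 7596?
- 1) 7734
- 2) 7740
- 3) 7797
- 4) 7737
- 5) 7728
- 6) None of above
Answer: 4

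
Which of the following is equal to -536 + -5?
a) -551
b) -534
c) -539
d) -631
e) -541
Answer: e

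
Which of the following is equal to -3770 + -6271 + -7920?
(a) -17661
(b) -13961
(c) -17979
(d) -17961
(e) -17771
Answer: d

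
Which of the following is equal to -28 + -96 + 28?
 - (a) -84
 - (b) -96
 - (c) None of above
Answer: b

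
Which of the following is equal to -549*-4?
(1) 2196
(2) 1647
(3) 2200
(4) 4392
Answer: 1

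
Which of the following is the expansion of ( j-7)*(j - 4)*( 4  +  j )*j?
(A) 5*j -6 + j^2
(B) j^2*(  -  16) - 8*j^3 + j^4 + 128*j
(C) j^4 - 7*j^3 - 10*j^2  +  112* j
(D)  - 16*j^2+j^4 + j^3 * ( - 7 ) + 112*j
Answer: D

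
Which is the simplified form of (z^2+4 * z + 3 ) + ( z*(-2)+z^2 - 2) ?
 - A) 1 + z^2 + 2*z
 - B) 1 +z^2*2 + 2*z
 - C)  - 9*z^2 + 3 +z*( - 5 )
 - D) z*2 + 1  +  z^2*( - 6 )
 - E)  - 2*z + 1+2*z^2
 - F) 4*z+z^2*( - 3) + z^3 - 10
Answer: B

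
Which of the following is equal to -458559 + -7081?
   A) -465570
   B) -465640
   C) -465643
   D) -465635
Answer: B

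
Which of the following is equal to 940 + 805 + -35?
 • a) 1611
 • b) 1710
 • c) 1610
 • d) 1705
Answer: b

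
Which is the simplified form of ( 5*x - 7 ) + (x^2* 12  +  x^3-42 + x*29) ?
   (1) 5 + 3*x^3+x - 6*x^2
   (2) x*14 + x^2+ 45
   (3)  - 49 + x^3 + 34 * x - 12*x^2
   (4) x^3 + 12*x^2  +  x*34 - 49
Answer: 4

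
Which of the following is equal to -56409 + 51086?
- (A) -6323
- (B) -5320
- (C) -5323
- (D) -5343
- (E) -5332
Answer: C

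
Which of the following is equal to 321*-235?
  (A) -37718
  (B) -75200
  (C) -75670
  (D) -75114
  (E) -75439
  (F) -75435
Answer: F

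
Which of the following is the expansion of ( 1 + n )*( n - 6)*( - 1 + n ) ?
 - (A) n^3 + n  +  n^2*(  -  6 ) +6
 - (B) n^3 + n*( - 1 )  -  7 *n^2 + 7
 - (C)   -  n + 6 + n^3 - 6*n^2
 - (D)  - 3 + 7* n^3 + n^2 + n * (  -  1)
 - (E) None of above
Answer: C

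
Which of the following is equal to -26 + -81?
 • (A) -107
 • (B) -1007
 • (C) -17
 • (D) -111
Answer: A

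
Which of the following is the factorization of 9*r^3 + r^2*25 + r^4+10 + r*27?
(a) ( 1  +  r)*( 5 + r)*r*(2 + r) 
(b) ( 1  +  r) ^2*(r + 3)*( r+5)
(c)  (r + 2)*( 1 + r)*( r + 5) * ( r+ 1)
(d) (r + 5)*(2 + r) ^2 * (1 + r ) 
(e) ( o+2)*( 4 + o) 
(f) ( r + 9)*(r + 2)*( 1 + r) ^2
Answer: c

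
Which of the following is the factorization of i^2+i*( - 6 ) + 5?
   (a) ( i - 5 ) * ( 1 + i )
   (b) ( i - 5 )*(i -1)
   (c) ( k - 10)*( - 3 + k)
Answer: b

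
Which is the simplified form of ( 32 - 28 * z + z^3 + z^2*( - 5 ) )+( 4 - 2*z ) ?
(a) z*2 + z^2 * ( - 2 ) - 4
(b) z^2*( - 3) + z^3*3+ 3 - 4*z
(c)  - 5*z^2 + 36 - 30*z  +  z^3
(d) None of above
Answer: c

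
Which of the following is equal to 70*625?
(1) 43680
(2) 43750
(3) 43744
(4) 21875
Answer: 2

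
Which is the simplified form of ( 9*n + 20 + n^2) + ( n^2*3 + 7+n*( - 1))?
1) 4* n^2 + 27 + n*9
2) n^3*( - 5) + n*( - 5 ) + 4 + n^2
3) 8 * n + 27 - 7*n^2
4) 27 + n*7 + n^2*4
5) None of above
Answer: 5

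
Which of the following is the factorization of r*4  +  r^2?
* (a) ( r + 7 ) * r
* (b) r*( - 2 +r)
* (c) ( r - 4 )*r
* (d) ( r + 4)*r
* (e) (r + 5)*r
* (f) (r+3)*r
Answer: d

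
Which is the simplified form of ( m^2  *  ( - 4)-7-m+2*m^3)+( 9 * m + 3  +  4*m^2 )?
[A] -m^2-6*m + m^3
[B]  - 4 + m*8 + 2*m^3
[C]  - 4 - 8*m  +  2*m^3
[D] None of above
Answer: B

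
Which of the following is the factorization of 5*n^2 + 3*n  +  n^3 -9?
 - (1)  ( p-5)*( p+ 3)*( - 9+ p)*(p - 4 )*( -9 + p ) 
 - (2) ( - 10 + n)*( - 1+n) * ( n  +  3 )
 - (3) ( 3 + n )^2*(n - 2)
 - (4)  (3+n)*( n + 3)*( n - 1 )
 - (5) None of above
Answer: 4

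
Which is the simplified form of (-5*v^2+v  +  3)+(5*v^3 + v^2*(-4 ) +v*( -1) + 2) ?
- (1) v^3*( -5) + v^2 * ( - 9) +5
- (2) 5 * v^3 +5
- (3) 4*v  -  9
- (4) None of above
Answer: 4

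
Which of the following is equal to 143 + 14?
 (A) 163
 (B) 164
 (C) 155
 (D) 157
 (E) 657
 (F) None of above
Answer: D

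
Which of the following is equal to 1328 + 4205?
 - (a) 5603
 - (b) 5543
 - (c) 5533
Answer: c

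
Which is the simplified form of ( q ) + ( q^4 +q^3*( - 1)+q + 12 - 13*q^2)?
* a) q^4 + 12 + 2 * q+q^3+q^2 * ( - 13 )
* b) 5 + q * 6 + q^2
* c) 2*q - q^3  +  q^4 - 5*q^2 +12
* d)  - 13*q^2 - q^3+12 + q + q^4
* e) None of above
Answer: e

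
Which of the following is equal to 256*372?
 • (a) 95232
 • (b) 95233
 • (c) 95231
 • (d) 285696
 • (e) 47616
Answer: a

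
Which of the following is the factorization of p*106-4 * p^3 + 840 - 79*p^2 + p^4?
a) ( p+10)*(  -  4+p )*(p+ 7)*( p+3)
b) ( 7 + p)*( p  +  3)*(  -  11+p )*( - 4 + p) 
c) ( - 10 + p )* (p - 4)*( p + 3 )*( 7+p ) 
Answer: c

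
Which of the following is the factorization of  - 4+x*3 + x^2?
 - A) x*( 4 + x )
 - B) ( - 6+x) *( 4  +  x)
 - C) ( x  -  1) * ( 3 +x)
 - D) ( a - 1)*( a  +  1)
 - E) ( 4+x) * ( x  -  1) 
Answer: E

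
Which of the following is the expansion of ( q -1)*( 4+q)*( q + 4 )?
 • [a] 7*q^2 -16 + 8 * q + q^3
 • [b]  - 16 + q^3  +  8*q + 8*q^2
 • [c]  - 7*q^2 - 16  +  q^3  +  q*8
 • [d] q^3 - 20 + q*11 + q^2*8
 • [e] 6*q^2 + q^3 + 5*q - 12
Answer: a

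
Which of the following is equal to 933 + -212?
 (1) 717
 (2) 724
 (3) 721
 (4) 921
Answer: 3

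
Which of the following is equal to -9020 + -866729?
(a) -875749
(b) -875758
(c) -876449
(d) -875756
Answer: a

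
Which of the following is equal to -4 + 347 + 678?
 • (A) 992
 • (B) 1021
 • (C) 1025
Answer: B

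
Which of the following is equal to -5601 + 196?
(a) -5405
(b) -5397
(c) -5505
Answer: a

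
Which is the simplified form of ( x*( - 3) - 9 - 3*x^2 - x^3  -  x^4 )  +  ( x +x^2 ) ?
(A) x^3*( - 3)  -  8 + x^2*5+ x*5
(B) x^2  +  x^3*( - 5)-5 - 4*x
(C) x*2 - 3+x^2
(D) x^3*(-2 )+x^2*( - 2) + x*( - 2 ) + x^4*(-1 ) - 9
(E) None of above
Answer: E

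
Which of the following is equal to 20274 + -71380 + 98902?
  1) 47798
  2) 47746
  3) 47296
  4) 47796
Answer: 4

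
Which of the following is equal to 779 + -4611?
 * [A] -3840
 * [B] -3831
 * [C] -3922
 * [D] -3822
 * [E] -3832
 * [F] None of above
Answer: E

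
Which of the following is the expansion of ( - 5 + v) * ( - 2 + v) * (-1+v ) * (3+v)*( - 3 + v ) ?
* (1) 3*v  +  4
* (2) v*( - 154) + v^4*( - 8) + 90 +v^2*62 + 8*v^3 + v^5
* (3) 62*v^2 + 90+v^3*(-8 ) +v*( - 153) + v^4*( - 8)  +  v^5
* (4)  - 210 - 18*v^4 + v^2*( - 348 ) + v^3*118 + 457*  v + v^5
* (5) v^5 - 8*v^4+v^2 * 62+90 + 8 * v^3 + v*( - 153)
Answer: 5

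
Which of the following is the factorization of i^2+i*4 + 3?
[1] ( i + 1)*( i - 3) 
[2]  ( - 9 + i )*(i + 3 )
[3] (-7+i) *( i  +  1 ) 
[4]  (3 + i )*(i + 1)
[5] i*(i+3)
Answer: 4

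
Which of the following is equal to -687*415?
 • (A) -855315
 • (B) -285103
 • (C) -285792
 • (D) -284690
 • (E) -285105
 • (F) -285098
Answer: E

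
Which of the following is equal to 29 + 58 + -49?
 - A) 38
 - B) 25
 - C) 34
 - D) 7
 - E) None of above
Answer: A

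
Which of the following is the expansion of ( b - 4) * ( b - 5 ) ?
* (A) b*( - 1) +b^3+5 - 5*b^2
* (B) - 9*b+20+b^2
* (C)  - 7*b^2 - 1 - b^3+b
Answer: B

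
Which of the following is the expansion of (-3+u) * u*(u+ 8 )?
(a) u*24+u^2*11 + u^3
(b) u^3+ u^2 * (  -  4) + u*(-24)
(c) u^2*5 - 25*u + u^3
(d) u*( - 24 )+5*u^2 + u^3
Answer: d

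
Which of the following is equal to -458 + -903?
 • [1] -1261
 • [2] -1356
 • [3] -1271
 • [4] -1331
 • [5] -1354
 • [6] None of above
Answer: 6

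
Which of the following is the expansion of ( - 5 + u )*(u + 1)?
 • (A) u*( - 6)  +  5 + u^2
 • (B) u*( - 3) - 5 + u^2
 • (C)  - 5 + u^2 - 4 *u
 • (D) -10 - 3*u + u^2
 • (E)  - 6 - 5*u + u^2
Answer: C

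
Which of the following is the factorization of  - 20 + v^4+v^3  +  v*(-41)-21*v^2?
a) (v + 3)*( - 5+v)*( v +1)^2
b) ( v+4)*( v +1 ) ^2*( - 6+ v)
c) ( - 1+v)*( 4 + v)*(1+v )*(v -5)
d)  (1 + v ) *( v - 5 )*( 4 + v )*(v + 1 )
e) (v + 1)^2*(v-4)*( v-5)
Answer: d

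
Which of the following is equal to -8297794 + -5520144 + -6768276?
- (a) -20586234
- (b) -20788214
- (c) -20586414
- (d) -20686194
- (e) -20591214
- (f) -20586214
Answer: f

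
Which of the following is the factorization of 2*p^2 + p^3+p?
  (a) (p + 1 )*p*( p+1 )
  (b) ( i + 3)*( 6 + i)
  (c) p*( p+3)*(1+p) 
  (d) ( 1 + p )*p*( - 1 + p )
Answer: a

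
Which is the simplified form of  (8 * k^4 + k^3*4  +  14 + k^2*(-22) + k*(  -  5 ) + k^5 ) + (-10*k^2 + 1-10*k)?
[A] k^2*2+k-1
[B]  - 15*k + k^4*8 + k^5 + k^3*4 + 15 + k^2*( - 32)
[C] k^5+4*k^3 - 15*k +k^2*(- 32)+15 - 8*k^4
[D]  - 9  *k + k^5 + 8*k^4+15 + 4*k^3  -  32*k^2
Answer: B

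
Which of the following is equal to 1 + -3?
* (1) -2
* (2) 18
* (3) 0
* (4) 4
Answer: 1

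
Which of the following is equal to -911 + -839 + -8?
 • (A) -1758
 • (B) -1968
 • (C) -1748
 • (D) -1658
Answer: A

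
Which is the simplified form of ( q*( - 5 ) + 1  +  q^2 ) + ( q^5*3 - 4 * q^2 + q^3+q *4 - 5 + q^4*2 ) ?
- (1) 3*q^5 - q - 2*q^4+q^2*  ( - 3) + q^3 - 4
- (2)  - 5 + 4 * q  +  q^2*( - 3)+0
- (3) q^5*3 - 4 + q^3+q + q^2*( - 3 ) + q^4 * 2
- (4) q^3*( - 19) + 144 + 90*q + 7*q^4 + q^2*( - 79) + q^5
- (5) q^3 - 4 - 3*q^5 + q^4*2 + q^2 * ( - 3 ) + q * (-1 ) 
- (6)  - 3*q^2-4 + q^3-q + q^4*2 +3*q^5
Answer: 6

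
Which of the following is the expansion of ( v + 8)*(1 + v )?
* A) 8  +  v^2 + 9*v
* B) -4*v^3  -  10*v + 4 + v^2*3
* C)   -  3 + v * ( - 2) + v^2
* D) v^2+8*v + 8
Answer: A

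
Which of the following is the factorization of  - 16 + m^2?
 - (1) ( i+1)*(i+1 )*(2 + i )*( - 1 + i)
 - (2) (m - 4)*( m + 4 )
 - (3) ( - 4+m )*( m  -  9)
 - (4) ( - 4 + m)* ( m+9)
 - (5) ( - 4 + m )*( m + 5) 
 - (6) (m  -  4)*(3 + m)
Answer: 2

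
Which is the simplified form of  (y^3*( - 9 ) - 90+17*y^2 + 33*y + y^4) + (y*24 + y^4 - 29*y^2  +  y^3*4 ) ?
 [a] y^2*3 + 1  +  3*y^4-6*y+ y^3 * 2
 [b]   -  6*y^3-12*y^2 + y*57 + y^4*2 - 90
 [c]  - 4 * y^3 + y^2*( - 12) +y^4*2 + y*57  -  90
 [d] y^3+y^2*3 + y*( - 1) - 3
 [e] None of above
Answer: e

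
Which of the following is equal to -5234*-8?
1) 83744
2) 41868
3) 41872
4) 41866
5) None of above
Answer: 3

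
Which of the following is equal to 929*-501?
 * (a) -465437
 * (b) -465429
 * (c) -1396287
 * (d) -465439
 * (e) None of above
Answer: b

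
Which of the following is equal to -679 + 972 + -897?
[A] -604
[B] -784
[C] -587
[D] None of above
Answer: A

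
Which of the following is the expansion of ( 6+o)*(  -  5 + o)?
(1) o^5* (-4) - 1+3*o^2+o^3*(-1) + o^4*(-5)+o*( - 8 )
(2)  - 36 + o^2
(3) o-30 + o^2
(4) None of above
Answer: 3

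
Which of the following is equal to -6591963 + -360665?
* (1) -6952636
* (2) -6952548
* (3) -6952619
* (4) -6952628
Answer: 4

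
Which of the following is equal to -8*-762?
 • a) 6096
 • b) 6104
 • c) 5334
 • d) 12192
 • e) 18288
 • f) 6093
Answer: a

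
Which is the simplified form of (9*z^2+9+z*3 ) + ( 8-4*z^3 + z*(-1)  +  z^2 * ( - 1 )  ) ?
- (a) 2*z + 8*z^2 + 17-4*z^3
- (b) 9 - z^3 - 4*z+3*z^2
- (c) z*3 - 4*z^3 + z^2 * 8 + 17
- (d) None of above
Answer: a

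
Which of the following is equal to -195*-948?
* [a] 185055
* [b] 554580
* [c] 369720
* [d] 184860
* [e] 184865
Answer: d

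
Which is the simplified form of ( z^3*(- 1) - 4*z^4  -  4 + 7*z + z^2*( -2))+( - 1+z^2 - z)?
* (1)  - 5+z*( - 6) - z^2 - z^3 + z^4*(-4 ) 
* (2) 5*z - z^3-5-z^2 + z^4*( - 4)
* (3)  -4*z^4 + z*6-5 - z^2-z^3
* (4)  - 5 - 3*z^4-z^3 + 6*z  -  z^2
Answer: 3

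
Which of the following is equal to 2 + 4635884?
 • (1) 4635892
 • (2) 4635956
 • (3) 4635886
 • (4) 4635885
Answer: 3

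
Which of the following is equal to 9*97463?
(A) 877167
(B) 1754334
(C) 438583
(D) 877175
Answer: A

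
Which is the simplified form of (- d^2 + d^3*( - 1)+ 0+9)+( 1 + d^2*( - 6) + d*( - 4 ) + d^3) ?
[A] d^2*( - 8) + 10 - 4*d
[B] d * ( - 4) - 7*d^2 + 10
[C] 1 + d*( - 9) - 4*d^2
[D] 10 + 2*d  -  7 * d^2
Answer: B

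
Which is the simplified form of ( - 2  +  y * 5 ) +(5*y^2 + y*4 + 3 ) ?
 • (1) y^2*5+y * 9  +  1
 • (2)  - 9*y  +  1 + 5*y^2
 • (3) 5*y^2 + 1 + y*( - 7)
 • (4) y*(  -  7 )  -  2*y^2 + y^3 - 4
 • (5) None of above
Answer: 1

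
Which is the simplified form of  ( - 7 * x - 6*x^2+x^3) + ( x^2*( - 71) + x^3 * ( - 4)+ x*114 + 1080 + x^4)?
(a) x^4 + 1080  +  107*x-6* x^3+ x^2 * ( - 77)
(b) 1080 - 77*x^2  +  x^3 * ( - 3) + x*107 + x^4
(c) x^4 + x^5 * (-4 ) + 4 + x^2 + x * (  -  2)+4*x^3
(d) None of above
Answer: b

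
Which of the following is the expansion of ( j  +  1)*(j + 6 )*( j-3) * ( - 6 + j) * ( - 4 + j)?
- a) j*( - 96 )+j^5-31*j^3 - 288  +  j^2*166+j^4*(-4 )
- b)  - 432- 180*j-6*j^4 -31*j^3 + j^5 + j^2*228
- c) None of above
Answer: b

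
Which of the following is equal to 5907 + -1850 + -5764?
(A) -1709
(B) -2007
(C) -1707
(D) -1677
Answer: C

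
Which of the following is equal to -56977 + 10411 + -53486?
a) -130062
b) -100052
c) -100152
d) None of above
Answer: b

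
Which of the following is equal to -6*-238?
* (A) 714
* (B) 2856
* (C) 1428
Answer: C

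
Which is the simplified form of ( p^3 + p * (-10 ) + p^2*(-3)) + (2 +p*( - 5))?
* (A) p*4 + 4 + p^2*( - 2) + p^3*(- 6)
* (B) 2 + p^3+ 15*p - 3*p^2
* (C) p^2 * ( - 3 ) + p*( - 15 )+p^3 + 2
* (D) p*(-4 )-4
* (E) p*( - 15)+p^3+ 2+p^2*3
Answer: C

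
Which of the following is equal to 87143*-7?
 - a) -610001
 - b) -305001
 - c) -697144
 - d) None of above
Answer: a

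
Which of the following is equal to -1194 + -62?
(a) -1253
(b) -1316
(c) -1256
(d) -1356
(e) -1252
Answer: c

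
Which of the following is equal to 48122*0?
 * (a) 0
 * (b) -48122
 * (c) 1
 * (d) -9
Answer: a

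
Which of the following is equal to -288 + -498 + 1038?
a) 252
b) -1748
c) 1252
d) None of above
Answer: a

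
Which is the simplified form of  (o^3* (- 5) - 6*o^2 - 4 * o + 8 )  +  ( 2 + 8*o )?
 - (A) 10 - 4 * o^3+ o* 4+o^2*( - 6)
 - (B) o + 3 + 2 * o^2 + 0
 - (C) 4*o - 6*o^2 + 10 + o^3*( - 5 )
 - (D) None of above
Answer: C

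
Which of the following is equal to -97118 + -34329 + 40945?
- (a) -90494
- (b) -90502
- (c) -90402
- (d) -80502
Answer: b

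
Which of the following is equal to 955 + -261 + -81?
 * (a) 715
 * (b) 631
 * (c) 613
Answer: c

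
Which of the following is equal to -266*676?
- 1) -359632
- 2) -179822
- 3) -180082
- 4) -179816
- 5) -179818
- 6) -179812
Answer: 4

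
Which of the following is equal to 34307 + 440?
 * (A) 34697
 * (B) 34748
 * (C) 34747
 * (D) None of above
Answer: C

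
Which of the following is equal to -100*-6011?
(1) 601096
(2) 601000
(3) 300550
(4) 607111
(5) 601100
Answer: 5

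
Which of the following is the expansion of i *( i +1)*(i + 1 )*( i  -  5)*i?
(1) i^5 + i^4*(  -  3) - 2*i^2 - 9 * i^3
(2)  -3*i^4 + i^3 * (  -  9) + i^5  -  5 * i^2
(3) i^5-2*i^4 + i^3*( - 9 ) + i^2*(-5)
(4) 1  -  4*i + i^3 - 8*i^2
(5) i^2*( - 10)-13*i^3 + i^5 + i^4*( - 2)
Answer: 2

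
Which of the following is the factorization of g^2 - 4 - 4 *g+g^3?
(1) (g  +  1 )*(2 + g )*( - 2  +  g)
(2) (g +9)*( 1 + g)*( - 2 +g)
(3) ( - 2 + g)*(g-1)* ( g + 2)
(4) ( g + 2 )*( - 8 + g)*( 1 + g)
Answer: 1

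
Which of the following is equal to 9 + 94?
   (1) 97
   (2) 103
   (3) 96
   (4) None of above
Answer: 2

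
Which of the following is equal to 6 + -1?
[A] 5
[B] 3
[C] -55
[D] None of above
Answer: A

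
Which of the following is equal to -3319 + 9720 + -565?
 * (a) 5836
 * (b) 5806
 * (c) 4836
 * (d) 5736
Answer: a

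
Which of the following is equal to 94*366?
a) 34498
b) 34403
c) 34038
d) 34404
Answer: d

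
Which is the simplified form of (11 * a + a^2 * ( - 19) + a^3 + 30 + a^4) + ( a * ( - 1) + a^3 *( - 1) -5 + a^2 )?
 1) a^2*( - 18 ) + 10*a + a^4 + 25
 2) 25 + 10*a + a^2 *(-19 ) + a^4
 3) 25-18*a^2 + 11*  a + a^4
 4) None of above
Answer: 1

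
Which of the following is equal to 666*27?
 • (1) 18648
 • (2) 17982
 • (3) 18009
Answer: 2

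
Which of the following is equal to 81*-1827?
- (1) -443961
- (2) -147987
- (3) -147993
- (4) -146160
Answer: 2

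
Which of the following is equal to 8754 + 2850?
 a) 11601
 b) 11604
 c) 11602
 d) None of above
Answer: b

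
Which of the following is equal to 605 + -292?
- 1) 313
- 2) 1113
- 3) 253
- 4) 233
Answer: 1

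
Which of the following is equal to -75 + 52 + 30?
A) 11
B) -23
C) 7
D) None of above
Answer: C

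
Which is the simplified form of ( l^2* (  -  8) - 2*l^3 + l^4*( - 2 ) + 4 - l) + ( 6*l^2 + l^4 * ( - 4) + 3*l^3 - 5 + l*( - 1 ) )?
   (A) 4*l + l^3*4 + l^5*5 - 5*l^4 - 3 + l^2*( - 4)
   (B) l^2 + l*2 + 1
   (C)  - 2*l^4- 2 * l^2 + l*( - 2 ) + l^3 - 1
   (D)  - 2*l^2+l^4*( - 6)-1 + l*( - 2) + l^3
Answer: D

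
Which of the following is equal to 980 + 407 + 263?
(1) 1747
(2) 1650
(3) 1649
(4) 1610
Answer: 2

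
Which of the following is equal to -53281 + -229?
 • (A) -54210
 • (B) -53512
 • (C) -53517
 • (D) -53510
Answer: D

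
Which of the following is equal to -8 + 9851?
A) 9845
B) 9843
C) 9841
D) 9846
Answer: B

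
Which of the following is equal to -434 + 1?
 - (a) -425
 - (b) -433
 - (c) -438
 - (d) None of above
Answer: b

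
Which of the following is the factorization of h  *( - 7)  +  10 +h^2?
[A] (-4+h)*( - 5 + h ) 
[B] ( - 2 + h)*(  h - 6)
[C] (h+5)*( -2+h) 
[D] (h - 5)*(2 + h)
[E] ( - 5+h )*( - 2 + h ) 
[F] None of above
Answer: E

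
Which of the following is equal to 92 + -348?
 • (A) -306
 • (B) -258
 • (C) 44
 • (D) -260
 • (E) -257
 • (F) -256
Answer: F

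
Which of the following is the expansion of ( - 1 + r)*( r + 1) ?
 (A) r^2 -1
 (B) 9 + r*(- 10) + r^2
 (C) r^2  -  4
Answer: A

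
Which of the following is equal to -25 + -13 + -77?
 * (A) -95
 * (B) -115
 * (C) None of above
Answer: B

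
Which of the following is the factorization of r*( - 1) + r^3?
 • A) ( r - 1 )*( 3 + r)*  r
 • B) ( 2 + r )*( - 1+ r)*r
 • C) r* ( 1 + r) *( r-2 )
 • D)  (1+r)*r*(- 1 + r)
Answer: D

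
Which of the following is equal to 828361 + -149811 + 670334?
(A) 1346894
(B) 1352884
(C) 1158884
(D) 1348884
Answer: D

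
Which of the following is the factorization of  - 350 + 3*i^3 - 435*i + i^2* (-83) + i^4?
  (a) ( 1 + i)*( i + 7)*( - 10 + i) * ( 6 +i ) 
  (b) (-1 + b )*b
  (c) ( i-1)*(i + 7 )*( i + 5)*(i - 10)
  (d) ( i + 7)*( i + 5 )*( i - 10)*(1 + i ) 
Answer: d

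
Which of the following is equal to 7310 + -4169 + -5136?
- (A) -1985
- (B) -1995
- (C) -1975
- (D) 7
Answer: B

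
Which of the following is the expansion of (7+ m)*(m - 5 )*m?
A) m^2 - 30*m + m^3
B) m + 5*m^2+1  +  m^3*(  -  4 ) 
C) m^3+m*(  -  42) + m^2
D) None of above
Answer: D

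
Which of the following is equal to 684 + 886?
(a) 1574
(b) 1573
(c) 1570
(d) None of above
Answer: c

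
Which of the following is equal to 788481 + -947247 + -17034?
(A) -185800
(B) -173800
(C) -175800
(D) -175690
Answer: C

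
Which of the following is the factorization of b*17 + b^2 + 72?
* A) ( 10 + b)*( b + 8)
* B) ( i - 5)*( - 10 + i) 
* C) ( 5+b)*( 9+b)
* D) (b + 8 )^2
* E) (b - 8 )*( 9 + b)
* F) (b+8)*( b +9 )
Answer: F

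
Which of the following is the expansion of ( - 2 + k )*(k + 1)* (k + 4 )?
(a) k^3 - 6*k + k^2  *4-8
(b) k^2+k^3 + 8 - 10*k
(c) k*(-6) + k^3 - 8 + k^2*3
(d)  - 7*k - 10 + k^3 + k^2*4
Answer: c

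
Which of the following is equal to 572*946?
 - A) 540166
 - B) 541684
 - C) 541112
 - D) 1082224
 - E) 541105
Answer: C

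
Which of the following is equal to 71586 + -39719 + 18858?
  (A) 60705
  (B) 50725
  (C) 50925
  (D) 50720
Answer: B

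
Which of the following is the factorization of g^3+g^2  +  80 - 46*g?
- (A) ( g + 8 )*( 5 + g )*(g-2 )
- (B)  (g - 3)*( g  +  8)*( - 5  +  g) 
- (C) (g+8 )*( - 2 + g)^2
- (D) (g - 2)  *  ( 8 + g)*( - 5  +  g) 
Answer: D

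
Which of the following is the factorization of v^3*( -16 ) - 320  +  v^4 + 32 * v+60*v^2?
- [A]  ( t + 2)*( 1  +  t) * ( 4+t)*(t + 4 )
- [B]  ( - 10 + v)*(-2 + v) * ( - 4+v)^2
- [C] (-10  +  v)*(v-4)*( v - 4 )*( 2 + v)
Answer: C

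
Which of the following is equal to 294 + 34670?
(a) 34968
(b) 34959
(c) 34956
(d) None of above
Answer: d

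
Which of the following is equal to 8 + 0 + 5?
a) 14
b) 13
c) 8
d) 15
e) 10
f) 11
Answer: b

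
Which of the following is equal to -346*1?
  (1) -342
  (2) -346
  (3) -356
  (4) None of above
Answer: 2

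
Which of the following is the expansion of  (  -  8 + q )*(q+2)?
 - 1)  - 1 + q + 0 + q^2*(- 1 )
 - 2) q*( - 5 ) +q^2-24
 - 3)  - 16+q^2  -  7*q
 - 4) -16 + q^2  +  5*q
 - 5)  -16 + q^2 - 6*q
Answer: 5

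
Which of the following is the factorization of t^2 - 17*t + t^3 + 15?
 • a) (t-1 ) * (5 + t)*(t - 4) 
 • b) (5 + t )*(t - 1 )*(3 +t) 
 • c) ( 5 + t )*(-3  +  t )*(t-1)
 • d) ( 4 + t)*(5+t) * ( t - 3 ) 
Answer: c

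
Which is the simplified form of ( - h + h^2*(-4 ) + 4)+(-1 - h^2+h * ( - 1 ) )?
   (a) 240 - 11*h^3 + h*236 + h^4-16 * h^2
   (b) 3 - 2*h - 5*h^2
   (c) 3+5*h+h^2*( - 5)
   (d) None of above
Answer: b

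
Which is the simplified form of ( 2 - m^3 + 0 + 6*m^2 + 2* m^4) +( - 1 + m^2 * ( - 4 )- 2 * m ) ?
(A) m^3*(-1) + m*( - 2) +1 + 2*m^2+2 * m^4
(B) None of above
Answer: A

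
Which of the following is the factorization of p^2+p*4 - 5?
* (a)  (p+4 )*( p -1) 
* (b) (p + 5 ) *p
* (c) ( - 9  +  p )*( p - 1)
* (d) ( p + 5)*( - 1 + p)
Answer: d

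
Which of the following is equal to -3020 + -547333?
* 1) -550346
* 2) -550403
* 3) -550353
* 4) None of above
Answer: 3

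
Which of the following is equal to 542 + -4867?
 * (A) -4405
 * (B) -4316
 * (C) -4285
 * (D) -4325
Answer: D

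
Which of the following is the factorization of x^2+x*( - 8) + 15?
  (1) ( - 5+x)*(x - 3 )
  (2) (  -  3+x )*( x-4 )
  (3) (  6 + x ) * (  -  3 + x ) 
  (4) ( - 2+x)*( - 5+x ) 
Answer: 1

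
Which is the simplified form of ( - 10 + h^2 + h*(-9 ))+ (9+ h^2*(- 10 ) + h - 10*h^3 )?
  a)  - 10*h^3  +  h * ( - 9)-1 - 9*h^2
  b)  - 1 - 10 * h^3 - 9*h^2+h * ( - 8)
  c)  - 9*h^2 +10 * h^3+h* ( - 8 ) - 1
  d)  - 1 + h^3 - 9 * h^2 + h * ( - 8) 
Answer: b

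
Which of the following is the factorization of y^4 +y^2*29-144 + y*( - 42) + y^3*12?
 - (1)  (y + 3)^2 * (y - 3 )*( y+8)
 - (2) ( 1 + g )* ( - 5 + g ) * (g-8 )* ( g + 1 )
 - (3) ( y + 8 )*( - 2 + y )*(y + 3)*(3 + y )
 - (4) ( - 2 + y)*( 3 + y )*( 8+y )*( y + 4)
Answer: 3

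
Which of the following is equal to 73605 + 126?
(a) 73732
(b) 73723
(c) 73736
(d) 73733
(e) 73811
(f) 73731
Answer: f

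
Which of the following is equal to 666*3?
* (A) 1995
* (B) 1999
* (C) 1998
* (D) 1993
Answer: C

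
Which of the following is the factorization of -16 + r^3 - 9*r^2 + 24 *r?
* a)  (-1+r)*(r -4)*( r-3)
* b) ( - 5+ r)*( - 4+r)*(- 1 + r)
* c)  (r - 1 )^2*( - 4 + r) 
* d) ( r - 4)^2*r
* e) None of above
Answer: e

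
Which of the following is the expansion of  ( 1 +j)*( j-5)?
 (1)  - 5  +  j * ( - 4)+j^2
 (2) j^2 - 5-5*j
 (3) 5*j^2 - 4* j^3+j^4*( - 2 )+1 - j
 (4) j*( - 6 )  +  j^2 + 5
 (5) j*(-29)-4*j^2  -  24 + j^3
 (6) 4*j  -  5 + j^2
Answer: 1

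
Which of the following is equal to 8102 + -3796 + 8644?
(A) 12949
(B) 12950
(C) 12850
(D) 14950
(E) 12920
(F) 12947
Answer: B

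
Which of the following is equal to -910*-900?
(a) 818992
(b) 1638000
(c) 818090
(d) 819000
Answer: d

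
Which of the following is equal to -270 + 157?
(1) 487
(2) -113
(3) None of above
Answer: 2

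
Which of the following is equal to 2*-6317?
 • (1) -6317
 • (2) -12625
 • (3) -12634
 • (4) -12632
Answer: 3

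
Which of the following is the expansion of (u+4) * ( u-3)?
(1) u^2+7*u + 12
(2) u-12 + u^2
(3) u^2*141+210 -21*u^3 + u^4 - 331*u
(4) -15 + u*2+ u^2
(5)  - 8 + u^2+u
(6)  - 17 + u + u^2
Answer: 2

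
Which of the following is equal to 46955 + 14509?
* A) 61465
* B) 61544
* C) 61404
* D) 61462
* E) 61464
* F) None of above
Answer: E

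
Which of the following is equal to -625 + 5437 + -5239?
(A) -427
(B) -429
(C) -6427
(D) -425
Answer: A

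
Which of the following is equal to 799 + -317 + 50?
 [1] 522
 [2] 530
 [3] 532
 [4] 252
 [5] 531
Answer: 3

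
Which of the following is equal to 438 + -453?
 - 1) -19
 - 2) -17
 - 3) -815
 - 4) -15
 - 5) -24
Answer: 4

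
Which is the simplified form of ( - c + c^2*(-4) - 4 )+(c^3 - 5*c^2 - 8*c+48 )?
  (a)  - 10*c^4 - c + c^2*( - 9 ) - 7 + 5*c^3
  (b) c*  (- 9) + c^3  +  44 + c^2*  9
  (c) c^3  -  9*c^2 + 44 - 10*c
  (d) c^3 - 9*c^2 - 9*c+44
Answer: d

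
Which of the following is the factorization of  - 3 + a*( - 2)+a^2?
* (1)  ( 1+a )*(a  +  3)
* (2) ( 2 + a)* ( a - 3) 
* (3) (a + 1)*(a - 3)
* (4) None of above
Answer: 3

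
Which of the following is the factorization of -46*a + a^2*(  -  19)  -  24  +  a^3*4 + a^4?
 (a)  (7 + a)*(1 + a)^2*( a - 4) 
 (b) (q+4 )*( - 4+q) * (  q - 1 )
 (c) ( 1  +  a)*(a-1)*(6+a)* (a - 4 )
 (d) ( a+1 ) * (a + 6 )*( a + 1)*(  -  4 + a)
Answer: d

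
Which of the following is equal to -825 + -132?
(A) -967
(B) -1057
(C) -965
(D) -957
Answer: D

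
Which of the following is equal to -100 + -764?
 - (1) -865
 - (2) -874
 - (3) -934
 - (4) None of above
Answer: 4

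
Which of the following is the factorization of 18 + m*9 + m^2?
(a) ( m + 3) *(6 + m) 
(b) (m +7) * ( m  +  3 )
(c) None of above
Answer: a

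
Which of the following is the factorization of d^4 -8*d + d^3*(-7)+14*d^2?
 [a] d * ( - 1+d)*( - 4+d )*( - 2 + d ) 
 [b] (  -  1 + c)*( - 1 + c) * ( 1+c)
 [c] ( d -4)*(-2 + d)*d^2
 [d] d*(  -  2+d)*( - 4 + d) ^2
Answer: a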